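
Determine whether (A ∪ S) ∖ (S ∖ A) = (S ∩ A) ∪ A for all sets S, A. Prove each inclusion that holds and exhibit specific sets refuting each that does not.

(⟹) Let x ∈ (A ∪ S) ∖ (S ∖ A). Then either x ∈ A and x ∉ S; or x ∈ S ∩ A. In each case x ∈ (S ∩ A) ∪ A, so (A ∪ S) ∖ (S ∖ A) ⊆ (S ∩ A) ∪ A.

(⟸) Let x ∈ (S ∩ A) ∪ A. Then either x ∈ A and x ∉ S; or x ∈ S ∩ A. In each case x ∈ (A ∪ S) ∖ (S ∖ A), so (S ∩ A) ∪ A ⊆ (A ∪ S) ∖ (S ∖ A).

Both inclusions hold; the sets are equal.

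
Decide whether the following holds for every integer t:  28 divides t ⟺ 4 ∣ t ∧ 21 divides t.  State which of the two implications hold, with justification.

Only the reverse direction holds.

[⇒] This fails: take t = 28. Certainly 28 ∣ 28, but 21 ∤ 28.

[⇐] Suppose 4 ∣ t and 21 ∣ t. Any common multiple of 4 and 21 is a multiple of their lcm; here gcd(4, 21) = 1, so lcm(4, 21) = 4·21 = 84, so 84 ∣ t. Since 28 ∣ 84, it follows that 28 ∣ t.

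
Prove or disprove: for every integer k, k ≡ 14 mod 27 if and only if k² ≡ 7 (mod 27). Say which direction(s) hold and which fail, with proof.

(⟹) Suppose k ≡ 14 mod 27. Write k = 27j + 14. Then (27j + 14)² = 729j² + 756j + 196 = 27(27j² + 28j + 7) + 7, so k² ≡ 7 (mod 27).

(⟸) This fails: take k = 13. Then 13² = 169 ≡ 7 (mod 27), yet 13 ≡ 13 (mod 27), not 14.

(⇒) holds; (⇐) fails.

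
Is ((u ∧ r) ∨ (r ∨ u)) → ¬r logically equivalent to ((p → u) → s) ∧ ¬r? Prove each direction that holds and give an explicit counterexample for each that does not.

(→) This fails. Under s = F, r = F, p = F, u = F, the left side is true but the right side is false.

(←) Assume the antecedent. If r is true, the antecedent cannot hold. If r is false, ((u ∧ r) ∨ (r ∨ u)) → ¬r reduces to true regardless of the other variables. Either way ((u ∧ r) ∨ (r ∨ u)) → ¬r holds.

Only the reverse direction holds.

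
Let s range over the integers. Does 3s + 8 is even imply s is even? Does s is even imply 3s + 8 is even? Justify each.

(←) Suppose s is even; write s = 2j. Then 3s + 8 = 3·(2j) + 8 = 2·3j + 8, which is even.

(→) Suppose 3s + 8 is even. Since 3 is odd, 3s and s have the same parity, so 3s + 8 ≡ s + 8 (mod 2). As 8 is even, 3s + 8 is even exactly when s is even. Thus s is even.

Both directions hold; the statement is true.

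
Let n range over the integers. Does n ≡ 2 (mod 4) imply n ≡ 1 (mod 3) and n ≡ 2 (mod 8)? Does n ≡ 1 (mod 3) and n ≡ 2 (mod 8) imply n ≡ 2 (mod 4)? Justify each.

(⟹) This fails: n = 2 gives 2 ≡ 2 (mod 4) but 2 ≡ 2 (mod 3), so the conjunction on the right does not hold.

(⟸) Conversely, if n ≡ 1 (mod 3) and n ≡ 2 (mod 8), then by the Chinese remainder theorem n ≡ 10 (mod 24). Since 10 ≡ 2 (mod 4) and 4 ∣ 24, we get n ≡ 2 (mod 4).

Only the converse holds.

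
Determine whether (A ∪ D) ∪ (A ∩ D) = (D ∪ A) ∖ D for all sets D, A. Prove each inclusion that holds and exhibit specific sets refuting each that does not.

Only the reverse inclusion holds.

(⟹) This inclusion fails. Take D = {1}, A = ∅; then 1 ∈ (A ∪ D) ∪ (A ∩ D) but 1 ∉ (D ∪ A) ∖ D.

(⟸) Let x ∈ (D ∪ A) ∖ D. Then x ∈ A and x ∉ D, from which x ∈ (A ∪ D) ∪ (A ∩ D).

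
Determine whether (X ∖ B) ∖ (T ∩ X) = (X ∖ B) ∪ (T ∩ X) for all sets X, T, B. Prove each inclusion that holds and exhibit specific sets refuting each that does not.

The sets are not equal: only the forward inclusion holds.

(⟹) Let x ∈ (X ∖ B) ∖ (T ∩ X). Then x ∈ X and x ∉ T, B, from which x ∈ (X ∖ B) ∪ (T ∩ X).

(⟸) This inclusion fails. Take X = {1}, T = {1}, B = ∅; then 1 ∈ (X ∖ B) ∪ (T ∩ X) but 1 ∉ (X ∖ B) ∖ (T ∩ X).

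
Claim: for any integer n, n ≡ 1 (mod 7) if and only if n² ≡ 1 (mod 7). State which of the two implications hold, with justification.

(⇐) This fails: take n = 6. Then 6² = 36 ≡ 1 (mod 7), yet 6 ≡ 6 (mod 7), not 1.

(⇒) Suppose n ≡ 1 (mod 7). Write n = 7j + 1. Then (7j + 1)² = 49j² + 14j + 1 = 7(7j² + 2j) + 1, so n² ≡ 1 (mod 7).

Not equivalent: only (⇒) holds.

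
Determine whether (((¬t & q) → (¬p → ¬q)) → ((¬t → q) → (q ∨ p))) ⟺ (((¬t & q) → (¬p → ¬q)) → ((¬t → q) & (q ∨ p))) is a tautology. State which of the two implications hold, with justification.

(⇒) fails; (⇐) holds.

[⇒] This fails. Under t = F, p = F, q = F, the left side is true but the right side is false.

[⇐] Assume the antecedent. If p is true, the consequent reduces to true regardless of the other variables. If p is false, the antecedent forces (t = F, p = F, q = T) or (t = T, p = F, q = T), and the consequent holds there. Either way the consequent holds.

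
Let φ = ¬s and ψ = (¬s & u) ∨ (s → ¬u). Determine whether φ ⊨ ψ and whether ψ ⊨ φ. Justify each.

(→) Assume the antecedent. If s is true, the antecedent cannot hold. If s is false, (¬s & u) ∨ (s → ¬u) reduces to true regardless of the other variables. Either way (¬s & u) ∨ (s → ¬u) holds.

(←) This fails. Under s = T, u = F, the left side is false but the right side is true.

Only the forward direction holds.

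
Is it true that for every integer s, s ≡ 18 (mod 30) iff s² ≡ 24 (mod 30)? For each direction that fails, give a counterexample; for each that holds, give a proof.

The forward direction holds; the converse fails.

(→) Suppose s ≡ 18 (mod 30). Write s = 30j + 18. Then (30j + 18)² = 900j² + 1080j + 324 = 30(30j² + 36j + 10) + 24, so s² ≡ 24 (mod 30).

(←) This fails: take s = 12. Then 12² = 144 ≡ 24 (mod 30), yet 12 ≡ 12 (mod 30), not 18.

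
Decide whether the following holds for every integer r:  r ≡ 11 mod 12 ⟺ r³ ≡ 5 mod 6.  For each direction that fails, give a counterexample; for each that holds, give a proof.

(⇒) holds; (⇐) fails.

(⟹) Suppose r ≡ 11 (mod 12). Then r³ ≡ 11³ = 1331 (mod 12), and since 6 ∣ 12, also r³ ≡ 5 (mod 6).

(⟸) This fails: take r = 5. Then 5³ = 125 ≡ 5 (mod 6), yet 5 ≡ 5 (mod 12), not 11.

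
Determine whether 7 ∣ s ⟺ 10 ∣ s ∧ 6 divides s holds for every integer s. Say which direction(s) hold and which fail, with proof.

[⇒] This fails: take s = 7. Certainly 7 ∣ 7, but 10 ∤ 7.

[⇐] This fails: take s = 30. Both 10 ∣ 30 and 6 ∣ 30, yet 30 is not a multiple of 7 (since 30 = 4·7 + 2), so 7 ∤ 30.

Neither implication holds.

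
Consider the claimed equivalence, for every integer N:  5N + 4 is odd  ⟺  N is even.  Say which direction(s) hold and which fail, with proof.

(⟹) This fails: N = 5 gives 5N + 4 = 29, which is odd, but 5 is odd, not even.

(⟸) This also fails: N = 4 is even, but 5N + 4 = 24 is even, not odd.

Both directions fail.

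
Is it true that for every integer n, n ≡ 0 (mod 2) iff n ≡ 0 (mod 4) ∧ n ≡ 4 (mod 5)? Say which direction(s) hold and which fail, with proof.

Only the converse holds.

(⟸) If n ≡ 0 (mod 4) and n ≡ 4 (mod 5), then by the Chinese remainder theorem n ≡ 4 (mod 20). Since 4 ≡ 0 (mod 2) and 2 ∣ 20, we get n ≡ 0 (mod 2).

(⟹) This fails: n = 0 gives 0 ≡ 0 (mod 2) but 0 ≡ 0 (mod 5), so the conjunction on the right does not hold.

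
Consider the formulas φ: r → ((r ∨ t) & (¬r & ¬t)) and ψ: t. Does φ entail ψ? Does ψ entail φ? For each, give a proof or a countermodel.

[⇒] This fails. Under r = F, t = F, the left side is true but the right side is false.

[⇐] This fails. Under r = T, t = T, the left side is false but the right side is true.

(⇒) fails and (⇐) fails.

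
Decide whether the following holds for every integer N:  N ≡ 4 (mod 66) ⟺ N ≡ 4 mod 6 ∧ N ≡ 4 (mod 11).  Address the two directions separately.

[⇒] Suppose N ≡ 4 (mod 66); write N = 66j + 4. Since 6 ∣ 66, reducing mod 6 gives N ≡ 4 (mod 6); since 11 ∣ 66, reducing mod 11 gives N ≡ 4 (mod 11).

[⇐] Conversely, if N ≡ 4 (mod 6) and N ≡ 4 (mod 11), then by the Chinese remainder theorem N ≡ 4 (mod 66). This is exactly N ≡ 4 (mod 66).

Both directions hold.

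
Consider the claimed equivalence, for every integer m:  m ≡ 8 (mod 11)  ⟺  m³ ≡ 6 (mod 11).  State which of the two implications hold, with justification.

Both implications hold.

(←) For the converse, argue contrapositively. If m ≢ 8 (mod 11), then m is congruent to one of 0, 1, 2, 3, 4, 5, 6, 7, 9, 10 modulo 11, and these give m³ ≡ 0, 1, 8, 5, 9, 4, 7, 2, 3, 10 respectively — never 6.

(→) Suppose m ≡ 8 (mod 11). Write m = 11j + 8. Then (11j + 8)³ = 1331j³ + 2904j² + 2112j + 512 = 11(121j³ + 264j² + 192j + 46) + 6, so m³ ≡ 6 (mod 11).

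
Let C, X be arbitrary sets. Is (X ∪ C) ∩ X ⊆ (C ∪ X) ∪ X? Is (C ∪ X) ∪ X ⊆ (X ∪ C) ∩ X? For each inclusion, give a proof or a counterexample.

(⟹) Let x ∈ (X ∪ C) ∩ X. Then either x ∈ X and x ∉ C; or x ∈ C ∩ X. In each case x ∈ (C ∪ X) ∪ X, so (X ∪ C) ∩ X ⊆ (C ∪ X) ∪ X.

(⟸) This inclusion fails. Take C = {1}, X = ∅; then 1 ∈ (C ∪ X) ∪ X but 1 ∉ (X ∪ C) ∩ X.

Only the forward inclusion holds.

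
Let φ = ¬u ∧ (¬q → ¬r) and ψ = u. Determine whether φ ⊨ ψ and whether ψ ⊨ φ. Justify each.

(⇒) fails and (⇐) fails.

Forward direction. This fails. Under r = F, u = F, q = F, the left side is true but the right side is false.

Converse. This fails. Under r = F, u = T, q = F, the left side is false but the right side is true.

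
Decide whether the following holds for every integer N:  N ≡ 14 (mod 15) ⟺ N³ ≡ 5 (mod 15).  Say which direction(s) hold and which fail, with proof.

[⇒] This fails: take N = 14. Then 14 ≡ 14 (mod 15), but 14³ = 2744 ≡ 14 (mod 15), not 5.

[⇐] This fails: take N = 5. Then 5³ = 125 ≡ 5 (mod 15), yet 5 ≡ 5 (mod 15), not 14.

(⇒) fails and (⇐) fails.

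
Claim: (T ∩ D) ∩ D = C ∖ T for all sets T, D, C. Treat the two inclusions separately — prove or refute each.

Forward inclusion. This inclusion fails. Take T = {1}, D = {1}, C = ∅; then 1 ∈ (T ∩ D) ∩ D but 1 ∉ C ∖ T.

Reverse inclusion. This inclusion fails. Take T = ∅, D = ∅, C = {1}; then 1 ∈ C ∖ T but 1 ∉ (T ∩ D) ∩ D.

Both inclusions fail.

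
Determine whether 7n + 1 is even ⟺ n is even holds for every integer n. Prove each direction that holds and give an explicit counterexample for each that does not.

Neither implication holds.

(→) This fails: n = 1 gives 7n + 1 = 8, which is even, but 1 is odd, not even.

(←) This also fails: n = 0 is even, but 7n + 1 = 1 is odd, not even.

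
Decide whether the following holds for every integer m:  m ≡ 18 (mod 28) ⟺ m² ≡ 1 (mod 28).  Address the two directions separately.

Neither direction holds.

[⇒] This fails: take m = 18. Then 18 ≡ 18 (mod 28), but 18² = 324 ≡ 16 (mod 28), not 1.

[⇐] This fails: take m = 1. Then 1² = 1 ≡ 1 (mod 28), yet 1 ≡ 1 (mod 28), not 18.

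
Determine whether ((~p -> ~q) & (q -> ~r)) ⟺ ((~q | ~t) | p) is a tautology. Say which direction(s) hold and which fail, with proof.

Forward direction. Assume the antecedent. If q is true, the antecedent forces (r = F, t = F, q = T, p = T) or (r = F, t = T, q = T, p = T), and (~q | ~t) | p holds there. If q is false, (~q | ~t) | p reduces to true regardless of the other variables. Either way (~q | ~t) | p holds.

Converse. This fails. Under r = F, t = F, q = T, p = F, the left side is false but the right side is true.

Only the forward direction holds.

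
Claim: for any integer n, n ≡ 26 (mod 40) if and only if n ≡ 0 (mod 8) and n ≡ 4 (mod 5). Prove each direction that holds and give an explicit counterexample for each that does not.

(⇒) fails and (⇐) fails.

(→) This fails: n = 26 gives 26 ≡ 26 (mod 40) but 26 ≡ 2 (mod 8), so the conjunction on the right does not hold.

(←) This fails: n = 24 satisfies both congruences on the right (24 ≡ 0 mod 8 and 24 ≡ 4 mod 5) yet 24 ≡ 24 (mod 40), not 26.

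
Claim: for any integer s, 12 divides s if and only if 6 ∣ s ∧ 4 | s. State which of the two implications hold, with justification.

(⟹) If 12 ∣ s, write s = 12q. Since 12 = 2·6, s = 6·(2q), so 6 ∣ s; and since 12 = 3·4, s = 4·(3q), so 4 ∣ s.

(⟸) Suppose 6 ∣ s and 4 ∣ s. Any common multiple of 6 and 4 is a multiple of their lcm; here lcm(6, 4) = 6·4/gcd(6, 4) = 24/2 = 12, so 12 ∣ s.

The biconditional holds.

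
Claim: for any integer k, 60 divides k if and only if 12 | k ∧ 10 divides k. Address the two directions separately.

Both directions hold; the statement is true.

(⇒) If 60 ∣ k, write k = 60q. Since 60 = 5·12, k = 12·(5q), so 12 ∣ k; and since 60 = 6·10, k = 10·(6q), so 10 ∣ k.

(⇐) Suppose 12 ∣ k and 10 ∣ k. Any common multiple of 12 and 10 is a multiple of their lcm; here lcm(12, 10) = 12·10/gcd(12, 10) = 120/2 = 60, so 60 ∣ k.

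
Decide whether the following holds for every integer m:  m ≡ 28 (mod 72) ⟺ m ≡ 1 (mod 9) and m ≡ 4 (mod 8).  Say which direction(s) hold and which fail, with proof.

(→) Suppose m ≡ 28 (mod 72); write m = 72j + 28. Since 9 ∣ 72, reducing mod 9 gives m ≡ 28 ≡ 1 (mod 9); since 8 ∣ 72, reducing mod 8 gives m ≡ 28 ≡ 4 (mod 8).

(←) Conversely, if m ≡ 1 (mod 9) and m ≡ 4 (mod 8), then by the Chinese remainder theorem m ≡ 28 (mod 72). This is exactly m ≡ 28 (mod 72).

Equivalent; both directions hold.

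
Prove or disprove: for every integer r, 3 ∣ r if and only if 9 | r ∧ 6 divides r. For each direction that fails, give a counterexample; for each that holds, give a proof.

Only the reverse direction holds.

(⟹) This fails: take r = 3. Certainly 3 ∣ 3, but 9 ∤ 3.

(⟸) Suppose 9 ∣ r and 6 ∣ r. Any common multiple of 9 and 6 is a multiple of their lcm; here lcm(9, 6) = 9·6/gcd(9, 6) = 54/3 = 18, so 18 ∣ r. Since 3 ∣ 18, it follows that 3 ∣ r.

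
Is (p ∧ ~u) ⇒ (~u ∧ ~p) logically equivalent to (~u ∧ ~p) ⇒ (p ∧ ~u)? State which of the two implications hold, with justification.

Both directions fail.

(⇒) This fails. Under u = F, p = F, the left side is true but the right side is false.

(⇐) This fails. Under u = F, p = T, the left side is false but the right side is true.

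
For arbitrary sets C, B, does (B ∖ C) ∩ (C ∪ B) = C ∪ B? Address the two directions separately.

(⊇) This inclusion fails. Take C = {1}, B = ∅; then 1 ∈ C ∪ B but 1 ∉ (B ∖ C) ∩ (C ∪ B).

(⊆) Let x ∈ (B ∖ C) ∩ (C ∪ B). Then x ∈ B and x ∉ C, from which x ∈ C ∪ B.

Only the forward inclusion holds.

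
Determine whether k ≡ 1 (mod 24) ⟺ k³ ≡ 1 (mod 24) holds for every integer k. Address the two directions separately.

Equivalent; both directions hold.

Forward direction. Suppose k ≡ 1 (mod 24). Write k = 24j + 1. Then (24j + 1)³ = 13824j³ + 1728j² + 72j + 1 = 24(576j³ + 72j² + 3j) + 1, so k³ ≡ 1 (mod 24).

Converse. Suppose k³ ≡ 1 (mod 24). The only residue r in {0, …, 23} with r³ ≡ 1 (mod 24) is r = 1, so k ≡ 1 (mod 24).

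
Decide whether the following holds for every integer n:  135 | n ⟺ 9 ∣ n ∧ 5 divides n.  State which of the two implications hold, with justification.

(→) If 135 ∣ n, write n = 135q. Since 135 = 15·9, n = 9·(15q), so 9 ∣ n; and since 135 = 27·5, n = 5·(27q), so 5 ∣ n.

(←) This fails: take n = 45. Both 9 ∣ 45 and 5 ∣ 45, yet 45 is not a multiple of 135 (since 45 = 0·135 + 45), so 135 ∤ 45.

Only the forward direction holds.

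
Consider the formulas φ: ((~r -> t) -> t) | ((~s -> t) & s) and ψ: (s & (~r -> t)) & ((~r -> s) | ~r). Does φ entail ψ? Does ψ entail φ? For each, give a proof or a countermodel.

(⟹) This fails. Under s = F, r = F, t = F, the left side is true but the right side is false.

(⟸) Assume the antecedent. If s is true, the consequent reduces to true regardless of the other variables. If s is false, the antecedent cannot hold. Either way the consequent holds.

Only the reverse direction holds.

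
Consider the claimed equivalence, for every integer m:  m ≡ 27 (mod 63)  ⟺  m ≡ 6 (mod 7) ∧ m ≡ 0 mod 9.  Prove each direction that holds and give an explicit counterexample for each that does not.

Equivalent; both directions hold.

Forward direction. Suppose m ≡ 27 (mod 63); write m = 63j + 27. Since 7 ∣ 63, reducing mod 7 gives m ≡ 27 ≡ 6 (mod 7); since 9 ∣ 63, reducing mod 9 gives m ≡ 27 ≡ 0 (mod 9).

Converse. If m ≡ 6 (mod 7) and m ≡ 0 (mod 9), then by the Chinese remainder theorem m ≡ 27 (mod 63). This is exactly m ≡ 27 (mod 63).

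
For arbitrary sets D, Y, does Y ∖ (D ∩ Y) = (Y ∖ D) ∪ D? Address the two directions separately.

Only the forward inclusion holds.

Forward inclusion. Let x ∈ Y ∖ (D ∩ Y). Then x ∈ Y and x ∉ D, from which x ∈ (Y ∖ D) ∪ D.

Reverse inclusion. This inclusion fails. Take D = {1}, Y = ∅; then 1 ∈ (Y ∖ D) ∪ D but 1 ∉ Y ∖ (D ∩ Y).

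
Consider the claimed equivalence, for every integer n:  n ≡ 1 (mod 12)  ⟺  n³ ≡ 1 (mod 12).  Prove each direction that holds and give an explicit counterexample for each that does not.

Both implications hold.

Forward direction. Suppose n ≡ 1 (mod 12). Write n = 12j + 1. Then (12j + 1)³ = 1728j³ + 432j² + 36j + 1 = 12(144j³ + 36j² + 3j) + 1, so n³ ≡ 1 (mod 12).

Converse. Suppose n³ ≡ 1 (mod 12). The only residue r in {0, …, 11} with r³ ≡ 1 (mod 12) is r = 1, so n ≡ 1 (mod 12).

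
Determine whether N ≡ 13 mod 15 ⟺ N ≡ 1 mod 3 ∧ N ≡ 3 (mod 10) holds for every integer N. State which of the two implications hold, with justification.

(⇒) fails; (⇐) holds.

(→) This fails: N = 28 gives 28 ≡ 13 (mod 15) but 28 ≡ 8 (mod 10), so the conjunction on the right does not hold.

(←) Conversely, if N ≡ 1 (mod 3) and N ≡ 3 (mod 10), then by the Chinese remainder theorem N ≡ 13 (mod 30). Since 13 ≡ 13 (mod 15) and 15 ∣ 30, we get N ≡ 13 (mod 15).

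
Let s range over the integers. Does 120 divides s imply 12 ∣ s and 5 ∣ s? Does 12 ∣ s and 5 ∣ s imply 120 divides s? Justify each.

(→) If 120 ∣ s, write s = 120q. Since 120 = 10·12, s = 12·(10q), so 12 ∣ s; and since 120 = 24·5, s = 5·(24q), so 5 ∣ s.

(←) This fails: take s = 60. Both 12 ∣ 60 and 5 ∣ 60, yet 60 is not a multiple of 120 (since 60 = 0·120 + 60), so 120 ∤ 60.

Only the forward direction holds.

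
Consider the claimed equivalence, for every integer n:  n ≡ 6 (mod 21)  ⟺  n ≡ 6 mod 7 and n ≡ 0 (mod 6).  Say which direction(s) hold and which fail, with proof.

Only the converse holds.

Forward direction. This fails: n = 27 gives 27 ≡ 6 (mod 21) but 27 ≡ 3 (mod 6), so the conjunction on the right does not hold.

Converse. If n ≡ 6 (mod 7) and n ≡ 0 (mod 6), then by the Chinese remainder theorem n ≡ 6 (mod 42). Since 6 ≡ 6 (mod 21) and 21 ∣ 42, we get n ≡ 6 (mod 21).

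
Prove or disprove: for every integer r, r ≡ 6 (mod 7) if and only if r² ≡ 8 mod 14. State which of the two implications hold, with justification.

Forward direction. This fails: take r = 13. Then 13 ≡ 6 (mod 7), but 13² = 169 ≡ 1 (mod 14), not 8.

Converse. This fails: take r = 8. Then 8² = 64 ≡ 8 (mod 14), yet 8 ≡ 1 (mod 7), not 6.

Both directions fail.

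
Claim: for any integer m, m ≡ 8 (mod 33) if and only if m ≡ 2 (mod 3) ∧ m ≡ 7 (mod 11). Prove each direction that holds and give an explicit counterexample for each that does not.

(→) This fails: m = 8 gives 8 ≡ 8 (mod 33) but 8 ≡ 8 (mod 11), so the conjunction on the right does not hold.

(←) This fails: m = 29 satisfies both congruences on the right (29 ≡ 2 mod 3 and 29 ≡ 7 mod 11) yet 29 ≡ 29 (mod 33), not 8.

Both directions fail.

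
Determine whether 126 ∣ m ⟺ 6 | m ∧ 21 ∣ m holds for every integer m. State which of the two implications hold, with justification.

(⇒) holds; (⇐) fails.

Converse. This fails: take m = 42. Both 6 ∣ 42 and 21 ∣ 42, yet 42 is not a multiple of 126 (since 42 = 0·126 + 42), so 126 ∤ 42.

Forward direction. If 126 ∣ m, write m = 126q. Since 126 = 21·6, m = 6·(21q), so 6 ∣ m; and since 126 = 6·21, m = 21·(6q), so 21 ∣ m.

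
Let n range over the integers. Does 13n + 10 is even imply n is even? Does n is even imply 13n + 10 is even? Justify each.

Both directions hold.

(⟹) Suppose 13n + 10 is even. Since 13 is odd, 13n and n have the same parity, so 13n + 10 ≡ n + 10 (mod 2). As 10 is even, 13n + 10 is even exactly when n is even. Thus n is even.

(⟸) Conversely, suppose n is even; write n = 2j. Then 13n + 10 = 13·(2j) + 10 = 2·13j + 10, which is even.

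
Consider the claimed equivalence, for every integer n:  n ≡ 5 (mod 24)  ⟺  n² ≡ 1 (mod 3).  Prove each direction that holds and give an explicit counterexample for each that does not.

(⇐) This fails: take n = 1. Then 1² = 1 ≡ 1 (mod 3), yet 1 ≡ 1 (mod 24), not 5.

(⇒) Suppose n ≡ 5 (mod 24). Then n² ≡ 5² = 25 (mod 24), and since 3 ∣ 24, also n² ≡ 1 (mod 3).

Only the forward direction holds.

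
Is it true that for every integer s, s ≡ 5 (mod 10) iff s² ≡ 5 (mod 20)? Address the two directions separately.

Both directions hold.

(⇒) Suppose s ≡ 5 (mod 10). Working modulo 20, s ∈ {5, 15}; for each such r, r² ≡ 5 (mod 20).

(⇐) Conversely, the residues r modulo 20 with r² ≡ 5 (mod 20) are exactly {5, 15}, and each is ≡ 5 (mod 10).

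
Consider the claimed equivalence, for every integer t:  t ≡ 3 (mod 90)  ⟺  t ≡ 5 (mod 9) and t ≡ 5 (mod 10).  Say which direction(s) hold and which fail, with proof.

(→) This fails: t = 3 gives 3 ≡ 3 (mod 90) but 3 ≡ 3 (mod 9), so the conjunction on the right does not hold.

(←) This fails: t = 5 satisfies both congruences on the right (5 ≡ 5 mod 9 and 5 ≡ 5 mod 10) yet 5 ≡ 5 (mod 90), not 3.

Neither implication holds.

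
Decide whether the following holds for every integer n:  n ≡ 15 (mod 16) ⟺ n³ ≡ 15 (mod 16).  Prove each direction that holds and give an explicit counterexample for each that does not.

Forward direction. Suppose n ≡ 15 (mod 16). Write n = 16j + 15. Then (16j + 15)³ = 4096j³ + 11520j² + 10800j + 3375 = 16(256j³ + 720j² + 675j + 210) + 15, so n³ ≡ 15 (mod 16).

Converse. Suppose n³ ≡ 15 (mod 16). The only residue r in {0, …, 15} with r³ ≡ 15 (mod 16) is r = 15, so n ≡ 15 (mod 16).

Both directions hold.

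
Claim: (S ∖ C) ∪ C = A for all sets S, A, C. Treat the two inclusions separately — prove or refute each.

Neither inclusion holds.

Forward inclusion. This inclusion fails. Take S = {1}, A = ∅, C = ∅; then 1 ∈ (S ∖ C) ∪ C but 1 ∉ A.

Reverse inclusion. This inclusion fails. Take S = ∅, A = {1}, C = ∅; then 1 ∈ A but 1 ∉ (S ∖ C) ∪ C.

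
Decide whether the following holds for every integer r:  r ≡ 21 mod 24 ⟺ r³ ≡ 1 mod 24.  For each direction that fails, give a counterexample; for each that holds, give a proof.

Neither implication holds.

(→) This fails: take r = 21. Then 21 ≡ 21 (mod 24), but 21³ = 9261 ≡ 21 (mod 24), not 1.

(←) This fails: take r = 1. Then 1³ = 1 ≡ 1 (mod 24), yet 1 ≡ 1 (mod 24), not 21.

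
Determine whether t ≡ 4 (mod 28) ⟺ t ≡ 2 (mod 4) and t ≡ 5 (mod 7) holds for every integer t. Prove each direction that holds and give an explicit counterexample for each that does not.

(⟹) This fails: t = 4 gives 4 ≡ 4 (mod 28) but 4 ≡ 0 (mod 4), so the conjunction on the right does not hold.

(⟸) This fails: t = 26 satisfies both congruences on the right (26 ≡ 2 mod 4 and 26 ≡ 5 mod 7) yet 26 ≡ 26 (mod 28), not 4.

Both directions fail.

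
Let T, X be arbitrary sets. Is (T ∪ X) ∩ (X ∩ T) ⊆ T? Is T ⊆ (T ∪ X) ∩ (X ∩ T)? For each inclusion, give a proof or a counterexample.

(⟸) This inclusion fails. Take T = {1}, X = ∅; then 1 ∈ T but 1 ∉ (T ∪ X) ∩ (X ∩ T).

(⟹) Let x ∈ (T ∪ X) ∩ (X ∩ T). Then x ∈ T ∩ X, from which x ∈ T.

The sets are not equal: only the forward inclusion holds.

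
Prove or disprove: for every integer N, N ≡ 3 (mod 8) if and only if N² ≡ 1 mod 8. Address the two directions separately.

[⇒] Suppose N ≡ 3 (mod 8). Write N = 8j + 3. Then (8j + 3)² = 64j² + 48j + 9 = 8(8j² + 6j + 1) + 1, so N² ≡ 1 (mod 8).

[⇐] This fails: take N = 1. Then 1² = 1 ≡ 1 (mod 8), yet 1 ≡ 1 (mod 8), not 3.

The forward direction holds; the converse fails.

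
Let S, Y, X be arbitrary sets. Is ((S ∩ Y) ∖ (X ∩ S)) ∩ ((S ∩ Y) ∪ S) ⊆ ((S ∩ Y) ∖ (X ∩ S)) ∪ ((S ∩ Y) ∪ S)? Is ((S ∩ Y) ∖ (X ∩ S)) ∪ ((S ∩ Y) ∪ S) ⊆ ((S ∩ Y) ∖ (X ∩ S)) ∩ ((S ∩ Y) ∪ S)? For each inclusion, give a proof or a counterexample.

The sets are not equal: only the forward inclusion holds.

(⟹) Let x ∈ ((S ∩ Y) ∖ (X ∩ S)) ∩ ((S ∩ Y) ∪ S). Then x ∈ S ∩ Y and x ∉ X, from which x ∈ ((S ∩ Y) ∖ (X ∩ S)) ∪ ((S ∩ Y) ∪ S).

(⟸) This inclusion fails. Take S = {1}, Y = ∅, X = ∅; then 1 ∈ ((S ∩ Y) ∖ (X ∩ S)) ∪ ((S ∩ Y) ∪ S) but 1 ∉ ((S ∩ Y) ∖ (X ∩ S)) ∩ ((S ∩ Y) ∪ S).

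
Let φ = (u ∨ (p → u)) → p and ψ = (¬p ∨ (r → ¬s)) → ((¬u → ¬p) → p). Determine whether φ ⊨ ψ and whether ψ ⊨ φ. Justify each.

(⇒) Assume the antecedent. If p is true, the consequent reduces to true regardless of the other variables. If p is false, the antecedent cannot hold. Either way the consequent holds.

(⇐) Assume the antecedent. If p is true, (u ∨ (p → u)) → p reduces to true regardless of the other variables. If p is false, the antecedent cannot hold. Either way (u ∨ (p → u)) → p holds.

Both implications hold.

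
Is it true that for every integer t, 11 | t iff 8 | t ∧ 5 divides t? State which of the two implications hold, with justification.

Neither implication holds.

Forward direction. This fails: take t = 11. Certainly 11 ∣ 11, but 8 ∤ 11.

Converse. This fails: take t = 40. Both 8 ∣ 40 and 5 ∣ 40, yet 40 is not a multiple of 11 (since 40 = 3·11 + 7), so 11 ∤ 40.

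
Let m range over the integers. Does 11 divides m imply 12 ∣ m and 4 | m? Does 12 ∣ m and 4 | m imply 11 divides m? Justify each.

Neither direction holds.

Forward direction. This fails: take m = 11. Certainly 11 ∣ 11, but 12 ∤ 11.

Converse. This fails: take m = 12. Both 12 ∣ 12 and 4 ∣ 12, yet 12 is not a multiple of 11 (since 12 = 1·11 + 1), so 11 ∤ 12.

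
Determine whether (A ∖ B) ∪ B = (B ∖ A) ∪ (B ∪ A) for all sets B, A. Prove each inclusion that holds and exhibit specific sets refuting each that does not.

Forward inclusion. Let x ∈ (A ∖ B) ∪ B. Then either x ∈ B and x ∉ A; or x ∈ A and x ∉ B; or x ∈ B ∩ A. In each case x ∈ (B ∖ A) ∪ (B ∪ A), so (A ∖ B) ∪ B ⊆ (B ∖ A) ∪ (B ∪ A).

Reverse inclusion. Let x ∈ (B ∖ A) ∪ (B ∪ A). Then either x ∈ B and x ∉ A; or x ∈ A and x ∉ B; or x ∈ B ∩ A. In each case x ∈ (A ∖ B) ∪ B, so (B ∖ A) ∪ (B ∪ A) ⊆ (A ∖ B) ∪ B.

Both inclusions hold; the sets are equal.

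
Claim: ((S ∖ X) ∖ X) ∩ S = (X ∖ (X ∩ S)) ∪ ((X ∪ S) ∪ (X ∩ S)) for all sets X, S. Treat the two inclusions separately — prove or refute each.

(⟸) This inclusion fails. Take X = {1}, S = ∅; then 1 ∈ (X ∖ (X ∩ S)) ∪ ((X ∪ S) ∪ (X ∩ S)) but 1 ∉ ((S ∖ X) ∖ X) ∩ S.

(⟹) Let x ∈ ((S ∖ X) ∖ X) ∩ S. Then x ∈ S and x ∉ X, from which x ∈ (X ∖ (X ∩ S)) ∪ ((X ∪ S) ∪ (X ∩ S)).

(⊆) holds; (⊇) fails.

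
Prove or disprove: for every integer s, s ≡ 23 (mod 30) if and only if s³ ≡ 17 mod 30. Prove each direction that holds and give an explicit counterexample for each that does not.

Forward direction. Suppose s ≡ 23 (mod 30). Write s = 30j + 23. Then (30j + 23)³ = 27000j³ + 62100j² + 47610j + 12167 = 30(900j³ + 2070j² + 1587j + 405) + 17, so s³ ≡ 17 (mod 30).

Converse. Suppose s³ ≡ 17 (mod 30). The only residue r in {0, …, 29} with r³ ≡ 17 (mod 30) is r = 23, so s ≡ 23 (mod 30).

Both directions hold; the statement is true.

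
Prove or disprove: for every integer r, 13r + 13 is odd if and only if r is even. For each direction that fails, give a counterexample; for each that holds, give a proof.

Equivalent; both directions hold.

[⇒] Suppose 13r + 13 is odd. Since 13 is odd, 13r and r have the same parity, so 13r + 13 ≡ r + 13 (mod 2). As 13 is odd, 13r + 13 is odd exactly when r is even. Thus r is even.

[⇐] Conversely, suppose r is even; write r = 2j. Then 13r + 13 = 13·(2j) + 13 = 2·13j + 13, which is odd.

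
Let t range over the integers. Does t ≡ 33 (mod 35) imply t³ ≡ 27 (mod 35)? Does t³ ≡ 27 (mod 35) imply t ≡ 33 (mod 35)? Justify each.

(⟹) Suppose t ≡ 33 (mod 35). Write t = 35j + 33. Then (35j + 33)³ = 42875j³ + 121275j² + 114345j + 35937 = 35(1225j³ + 3465j² + 3267j + 1026) + 27, so t³ ≡ 27 (mod 35).

(⟸) This fails: take t = 3. Then 3³ = 27 ≡ 27 (mod 35), yet 3 ≡ 3 (mod 35), not 33.

Only the forward implication holds.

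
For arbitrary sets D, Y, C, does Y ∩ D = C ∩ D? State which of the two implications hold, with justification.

(⟹) This inclusion fails. Take D = {1}, Y = {1}, C = ∅; then 1 ∈ Y ∩ D but 1 ∉ C ∩ D.

(⟸) This inclusion fails. Take D = {1}, Y = ∅, C = {1}; then 1 ∈ C ∩ D but 1 ∉ Y ∩ D.

(⊆) fails and (⊇) fails.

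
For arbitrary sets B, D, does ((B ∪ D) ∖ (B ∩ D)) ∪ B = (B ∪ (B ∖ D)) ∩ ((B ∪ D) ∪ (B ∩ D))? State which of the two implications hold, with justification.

(⟹) This inclusion fails. Take B = ∅, D = {1}; then 1 ∈ ((B ∪ D) ∖ (B ∩ D)) ∪ B but 1 ∉ (B ∪ (B ∖ D)) ∩ ((B ∪ D) ∪ (B ∩ D)).

(⟸) Let x ∈ (B ∪ (B ∖ D)) ∩ ((B ∪ D) ∪ (B ∩ D)). Then either x ∈ B and x ∉ D; or x ∈ B ∩ D. In each case x ∈ ((B ∪ D) ∖ (B ∩ D)) ∪ B, so (B ∪ (B ∖ D)) ∩ ((B ∪ D) ∪ (B ∩ D)) ⊆ ((B ∪ D) ∖ (B ∩ D)) ∪ B.

Only the reverse inclusion holds.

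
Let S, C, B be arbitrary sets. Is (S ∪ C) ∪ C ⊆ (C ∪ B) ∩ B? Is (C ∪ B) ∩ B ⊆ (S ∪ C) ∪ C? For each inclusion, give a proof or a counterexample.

Forward inclusion. This inclusion fails. Take S = {1}, C = ∅, B = ∅; then 1 ∈ (S ∪ C) ∪ C but 1 ∉ (C ∪ B) ∩ B.

Reverse inclusion. This inclusion fails. Take S = ∅, C = ∅, B = {1}; then 1 ∈ (C ∪ B) ∩ B but 1 ∉ (S ∪ C) ∪ C.

Neither inclusion holds.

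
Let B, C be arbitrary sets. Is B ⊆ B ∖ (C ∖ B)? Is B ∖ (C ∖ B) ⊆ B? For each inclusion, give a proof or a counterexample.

Forward inclusion. Let x ∈ B. Then either x ∈ B and x ∉ C; or x ∈ B ∩ C. In each case x ∈ B ∖ (C ∖ B), so B ⊆ B ∖ (C ∖ B).

Reverse inclusion. Let x ∈ B ∖ (C ∖ B). Then either x ∈ B and x ∉ C; or x ∈ B ∩ C. In each case x ∈ B, so B ∖ (C ∖ B) ⊆ B.

Both inclusions hold.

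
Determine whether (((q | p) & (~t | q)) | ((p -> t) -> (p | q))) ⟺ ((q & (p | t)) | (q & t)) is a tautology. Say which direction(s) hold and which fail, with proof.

The forward direction fails; the converse holds.

(→) This fails. Under t = F, q = T, p = F, the left side is true but the right side is false.

(←) Assume the antecedent. If t is true, the antecedent forces (t = T, q = T, p = F) or (t = T, q = T, p = T), and the consequent holds there. If t is false, the antecedent forces (t = F, q = T, p = T), and the consequent holds there. Either way the consequent holds.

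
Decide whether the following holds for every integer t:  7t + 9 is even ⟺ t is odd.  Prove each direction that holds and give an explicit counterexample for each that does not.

Both directions hold; the statement is true.

(→) Suppose 7t + 9 is even. Since 7 is odd, 7t and t have the same parity, so 7t + 9 ≡ t + 9 (mod 2). As 9 is odd, 7t + 9 is even exactly when t is odd. Thus t is odd.

(←) Conversely, suppose t is odd; write t = 2j + 1. Then 7t + 9 = 7·(2j + 1) + 9 = 2·7j + 16, which is even.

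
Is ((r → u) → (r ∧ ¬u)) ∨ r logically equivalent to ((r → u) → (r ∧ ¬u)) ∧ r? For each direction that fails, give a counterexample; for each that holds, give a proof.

[⇐] Assume the antecedent. If r is true, ((r → u) → (r ∧ ¬u)) ∨ r reduces to true regardless of the other variables. If r is false, the antecedent cannot hold. Either way ((r → u) → (r ∧ ¬u)) ∨ r holds.

[⇒] This fails. Under r = T, u = T, the left side is true but the right side is false.

Not equivalent: only (⇐) holds.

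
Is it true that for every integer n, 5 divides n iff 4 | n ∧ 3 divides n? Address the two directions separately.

Both directions fail.

Forward direction. This fails: take n = 5. Certainly 5 ∣ 5, but 4 ∤ 5.

Converse. This fails: take n = 12. Both 4 ∣ 12 and 3 ∣ 12, yet 12 is not a multiple of 5 (since 12 = 2·5 + 2), so 5 ∤ 12.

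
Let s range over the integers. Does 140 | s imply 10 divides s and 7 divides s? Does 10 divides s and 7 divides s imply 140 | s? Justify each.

(→) If 140 ∣ s, write s = 140q. Since 140 = 14·10, s = 10·(14q), so 10 ∣ s; and since 140 = 20·7, s = 7·(20q), so 7 ∣ s.

(←) This fails: take s = 70. Both 10 ∣ 70 and 7 ∣ 70, yet 70 is not a multiple of 140 (since 70 = 0·140 + 70), so 140 ∤ 70.

Only the forward direction holds.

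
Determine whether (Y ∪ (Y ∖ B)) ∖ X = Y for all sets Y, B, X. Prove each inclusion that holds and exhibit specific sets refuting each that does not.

Only the forward inclusion holds.

Forward inclusion. Let x ∈ (Y ∪ (Y ∖ B)) ∖ X. Then either x ∈ Y and x ∉ B, X; or x ∈ Y ∩ B and x ∉ X. In each case x ∈ Y, so (Y ∪ (Y ∖ B)) ∖ X ⊆ Y.

Reverse inclusion. This inclusion fails. Take Y = {1}, B = ∅, X = {1}; then 1 ∈ Y but 1 ∉ (Y ∪ (Y ∖ B)) ∖ X.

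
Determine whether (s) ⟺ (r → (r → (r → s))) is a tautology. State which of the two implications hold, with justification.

(⇒) holds; (⇐) fails.

(⇒) Assume the antecedent. If r is true, the antecedent forces (r = T, s = T), and r → (r → (r → s)) holds there. If r is false, r → (r → (r → s)) reduces to true regardless of the other variables. Either way r → (r → (r → s)) holds.

(⇐) This fails. Under r = F, s = F, the left side is false but the right side is true.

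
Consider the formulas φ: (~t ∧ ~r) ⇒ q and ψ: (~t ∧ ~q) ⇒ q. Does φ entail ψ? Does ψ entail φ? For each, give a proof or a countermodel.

Only the reverse direction holds.

[⇐] Assume the antecedent. If t is true, (~t ∧ ~r) ⇒ q reduces to true regardless of the other variables. If t is false, the antecedent forces (r = F, t = F, q = T) or (r = T, t = F, q = T), and (~t ∧ ~r) ⇒ q holds there. Either way (~t ∧ ~r) ⇒ q holds.

[⇒] This fails. Under r = T, t = F, q = F, the left side is true but the right side is false.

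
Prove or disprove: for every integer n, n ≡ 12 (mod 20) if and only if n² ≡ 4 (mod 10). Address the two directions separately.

Only the forward implication holds.

(←) This fails: take n = 2. Then 2² = 4 ≡ 4 (mod 10), yet 2 ≡ 2 (mod 20), not 12.

(→) Suppose n ≡ 12 (mod 20). Then n² ≡ 12² = 144 (mod 20), and since 10 ∣ 20, also n² ≡ 4 (mod 10).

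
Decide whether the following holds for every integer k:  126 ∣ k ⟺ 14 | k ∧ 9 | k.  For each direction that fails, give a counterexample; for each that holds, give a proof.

(⟹) If 126 ∣ k, write k = 126q. Since 126 = 9·14, k = 14·(9q), so 14 ∣ k; and since 126 = 14·9, k = 9·(14q), so 9 ∣ k.

(⟸) Suppose 14 ∣ k and 9 ∣ k. Any common multiple of 14 and 9 is a multiple of their lcm; here gcd(14, 9) = 1, so lcm(14, 9) = 14·9 = 126, so 126 ∣ k.

Both directions hold.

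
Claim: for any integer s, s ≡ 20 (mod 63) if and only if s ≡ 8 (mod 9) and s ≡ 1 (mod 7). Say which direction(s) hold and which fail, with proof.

(⟹) This fails: s = 20 gives 20 ≡ 20 (mod 63) but 20 ≡ 2 (mod 9), so the conjunction on the right does not hold.

(⟸) This fails: s = 8 satisfies both congruences on the right (8 ≡ 8 mod 9 and 8 ≡ 1 mod 7) yet 8 ≡ 8 (mod 63), not 20.

Both directions fail.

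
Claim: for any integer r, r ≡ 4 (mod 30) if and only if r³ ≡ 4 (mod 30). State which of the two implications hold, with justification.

Both directions hold; the statement is true.

(⇒) Suppose r ≡ 4 (mod 30). Write r = 30j + 4. Then (30j + 4)³ = 27000j³ + 10800j² + 1440j + 64 = 30(900j³ + 360j² + 48j + 2) + 4, so r³ ≡ 4 (mod 30).

(⇐) Conversely, suppose r³ ≡ 4 (mod 30). The only residue r in {0, …, 29} with r³ ≡ 4 (mod 30) is r = 4, so r ≡ 4 (mod 30).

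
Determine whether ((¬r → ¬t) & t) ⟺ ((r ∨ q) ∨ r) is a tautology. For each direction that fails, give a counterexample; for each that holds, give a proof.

Only the forward direction holds.

(⇒) Assume the antecedent. If t is true, the antecedent forces (t = T, r = T, q = F) or (t = T, r = T, q = T), and (r ∨ q) ∨ r holds there. If t is false, the antecedent cannot hold. Either way (r ∨ q) ∨ r holds.

(⇐) This fails. Under t = F, r = T, q = F, the left side is false but the right side is true.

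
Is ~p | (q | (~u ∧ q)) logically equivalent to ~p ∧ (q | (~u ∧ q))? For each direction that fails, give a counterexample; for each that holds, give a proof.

(→) This fails. Under q = F, u = F, p = F, the left side is true but the right side is false.

(←) Assume the antecedent. If q is true, ~p | (q | (~u ∧ q)) reduces to true regardless of the other variables. If q is false, the antecedent cannot hold. Either way ~p | (q | (~u ∧ q)) holds.

Only the converse holds.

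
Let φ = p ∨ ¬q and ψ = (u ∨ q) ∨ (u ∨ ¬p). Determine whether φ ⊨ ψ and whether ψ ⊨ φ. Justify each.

(⇒) This fails. Under u = F, q = F, p = T, the left side is true but the right side is false.

(⇐) This fails. Under u = F, q = T, p = F, the left side is false but the right side is true.

Neither direction holds.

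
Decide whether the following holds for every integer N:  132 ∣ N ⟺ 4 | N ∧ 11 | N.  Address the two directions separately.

Only the forward implication holds.

(⟸) This fails: take N = 44. Both 4 ∣ 44 and 11 ∣ 44, yet 44 is not a multiple of 132 (since 44 = 0·132 + 44), so 132 ∤ 44.

(⟹) If 132 ∣ N, write N = 132q. Since 132 = 33·4, N = 4·(33q), so 4 ∣ N; and since 132 = 12·11, N = 11·(12q), so 11 ∣ N.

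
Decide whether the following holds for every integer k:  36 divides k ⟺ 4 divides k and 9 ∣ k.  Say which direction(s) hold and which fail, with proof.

Equivalent; both directions hold.

(⟹) If 36 ∣ k, write k = 36q. Since 36 = 9·4, k = 4·(9q), so 4 ∣ k; and since 36 = 4·9, k = 9·(4q), so 9 ∣ k.

(⟸) Suppose 4 ∣ k and 9 ∣ k. Any common multiple of 4 and 9 is a multiple of their lcm; here gcd(4, 9) = 1, so lcm(4, 9) = 4·9 = 36, so 36 ∣ k.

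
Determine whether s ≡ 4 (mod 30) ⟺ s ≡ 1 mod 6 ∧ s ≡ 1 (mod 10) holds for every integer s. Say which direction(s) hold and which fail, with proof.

Both directions fail.

(⇒) This fails: s = 4 gives 4 ≡ 4 (mod 30) but 4 ≡ 4 (mod 6), so the conjunction on the right does not hold.

(⇐) This fails: s = 1 satisfies both congruences on the right (1 ≡ 1 mod 6 and 1 ≡ 1 mod 10) yet 1 ≡ 1 (mod 30), not 4.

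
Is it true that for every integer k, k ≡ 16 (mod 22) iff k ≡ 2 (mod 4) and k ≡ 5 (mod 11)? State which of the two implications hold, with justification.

Only the reverse direction holds.

(→) This fails: k = 16 gives 16 ≡ 16 (mod 22) but 16 ≡ 0 (mod 4), so the conjunction on the right does not hold.

(←) Conversely, if k ≡ 2 (mod 4) and k ≡ 5 (mod 11), then by the Chinese remainder theorem k ≡ 38 (mod 44). Since 38 ≡ 16 (mod 22) and 22 ∣ 44, we get k ≡ 16 (mod 22).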